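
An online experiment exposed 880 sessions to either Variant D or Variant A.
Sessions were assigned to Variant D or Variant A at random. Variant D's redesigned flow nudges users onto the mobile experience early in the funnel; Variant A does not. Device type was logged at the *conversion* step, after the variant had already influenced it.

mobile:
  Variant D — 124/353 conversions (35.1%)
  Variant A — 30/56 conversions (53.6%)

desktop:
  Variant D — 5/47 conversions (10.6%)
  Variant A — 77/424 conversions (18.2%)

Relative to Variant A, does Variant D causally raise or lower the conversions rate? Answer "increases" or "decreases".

Within every device type level Variant A has the higher rate, yet pooled Variant D does — Simpson's reversal.
Device type lies on the pathway variant → device type → outcome, so adjusting for it blocks the indirect effect. For the total causal effect of variant, use the unadjusted pooled rates.
Pooled: Variant D 32.2% vs Variant A 22.3%; Variant D is higher overall.

increases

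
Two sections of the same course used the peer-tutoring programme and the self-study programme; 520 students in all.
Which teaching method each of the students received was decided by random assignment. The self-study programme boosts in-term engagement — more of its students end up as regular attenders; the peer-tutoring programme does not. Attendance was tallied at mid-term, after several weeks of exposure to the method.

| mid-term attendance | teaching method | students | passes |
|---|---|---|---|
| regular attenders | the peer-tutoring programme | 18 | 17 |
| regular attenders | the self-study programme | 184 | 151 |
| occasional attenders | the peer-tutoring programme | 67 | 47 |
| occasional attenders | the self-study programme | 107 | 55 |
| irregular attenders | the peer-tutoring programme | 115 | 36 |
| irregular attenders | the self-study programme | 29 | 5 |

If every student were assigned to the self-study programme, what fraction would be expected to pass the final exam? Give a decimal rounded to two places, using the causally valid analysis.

0.66

Mid-term attendance here is a post-treatment variable shaped by the teaching method; conditioning on it would introduce bias rather than remove it. The overall comparison is the causal one.
So P(outcome | do(the self-study programme)) is just the pooled rate for the self-study programme: 211/320 = 0.659.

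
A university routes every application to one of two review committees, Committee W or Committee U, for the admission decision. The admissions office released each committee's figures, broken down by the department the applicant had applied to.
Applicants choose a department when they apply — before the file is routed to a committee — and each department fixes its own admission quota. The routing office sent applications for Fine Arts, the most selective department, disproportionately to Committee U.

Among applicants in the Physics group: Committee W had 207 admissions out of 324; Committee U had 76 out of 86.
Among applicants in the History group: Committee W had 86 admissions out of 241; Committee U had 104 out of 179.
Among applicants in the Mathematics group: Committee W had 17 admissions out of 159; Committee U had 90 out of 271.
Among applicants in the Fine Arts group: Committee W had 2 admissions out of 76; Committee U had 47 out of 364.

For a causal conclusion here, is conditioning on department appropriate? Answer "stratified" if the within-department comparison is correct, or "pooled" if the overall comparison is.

stratified

The stratified and pooled comparisons disagree (Committee U wins within each department; Committee W wins overall), so the answer turns on the causal role of department.
Since department is a pre-existing factor (not a product of the review committee) and it affects the outcome on its own, it is a confounder. The stratified rates, not the pooled rate, identify the causal effect.
Within each level — Physics: 63.9% vs 88.4%; History: 35.7% vs 58.1%; Mathematics: 10.7% vs 33.2%; Fine Arts: 2.6% vs 12.9% — Committee U is higher every time.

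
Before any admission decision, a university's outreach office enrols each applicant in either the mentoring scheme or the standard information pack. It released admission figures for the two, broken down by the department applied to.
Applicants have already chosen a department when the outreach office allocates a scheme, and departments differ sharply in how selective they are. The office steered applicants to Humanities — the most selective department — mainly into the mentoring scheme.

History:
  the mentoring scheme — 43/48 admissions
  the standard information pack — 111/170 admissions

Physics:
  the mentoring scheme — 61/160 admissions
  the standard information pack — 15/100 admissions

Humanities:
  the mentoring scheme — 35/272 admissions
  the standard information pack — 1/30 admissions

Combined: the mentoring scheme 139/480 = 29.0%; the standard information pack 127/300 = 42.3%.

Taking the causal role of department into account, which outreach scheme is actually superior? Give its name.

the mentoring scheme

The department-specific comparison favours the mentoring scheme throughout, but the pooled figures favour the standard information pack. The question is whether to condition on department.
Here department is a common cause — it drives both which outreach scheme a case falls under and the outcome. The crude comparison mixes populations; the stratum-specific rates are the causally relevant ones.
Within each level — History: 89.6% vs 65.3%; Physics: 38.1% vs 15.0%; Humanities: 12.9% vs 3.3% — the mentoring scheme is higher every time.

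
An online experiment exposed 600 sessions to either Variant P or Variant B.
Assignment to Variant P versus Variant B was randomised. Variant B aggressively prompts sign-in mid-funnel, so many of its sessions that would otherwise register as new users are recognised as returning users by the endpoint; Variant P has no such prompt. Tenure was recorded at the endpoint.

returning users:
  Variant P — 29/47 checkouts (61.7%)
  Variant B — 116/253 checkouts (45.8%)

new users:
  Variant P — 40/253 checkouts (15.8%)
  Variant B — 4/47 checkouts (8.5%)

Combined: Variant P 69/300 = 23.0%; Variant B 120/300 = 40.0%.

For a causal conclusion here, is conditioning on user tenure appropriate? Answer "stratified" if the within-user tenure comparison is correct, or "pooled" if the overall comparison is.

pooled

The stratified and pooled comparisons disagree (Variant P wins within each user tenure; Variant B wins overall), so the answer turns on the causal role of user tenure.
User tenure lies on the pathway variant → user tenure → outcome, so adjusting for it blocks the indirect effect. For the total causal effect of variant, use the unadjusted pooled rates.
Pooled: Variant P 23.0% vs Variant B 40.0%; Variant B is higher overall.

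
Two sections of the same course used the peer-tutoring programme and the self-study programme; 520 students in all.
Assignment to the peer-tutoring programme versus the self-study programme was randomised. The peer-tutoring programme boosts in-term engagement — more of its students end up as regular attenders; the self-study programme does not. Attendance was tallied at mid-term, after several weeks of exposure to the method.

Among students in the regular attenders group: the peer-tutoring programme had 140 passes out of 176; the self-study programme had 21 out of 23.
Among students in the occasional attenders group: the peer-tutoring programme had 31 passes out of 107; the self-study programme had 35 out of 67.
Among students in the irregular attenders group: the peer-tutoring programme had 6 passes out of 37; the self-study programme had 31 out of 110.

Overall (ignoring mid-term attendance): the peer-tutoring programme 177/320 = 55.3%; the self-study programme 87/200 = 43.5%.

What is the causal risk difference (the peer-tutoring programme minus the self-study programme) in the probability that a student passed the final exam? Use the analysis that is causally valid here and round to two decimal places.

+0.12

Stratifying would compare teaching methods among students the teaching methods themselves sorted into mid-term attendance groups — a form of selection on an intermediate. The unconditioned pooled rates give the total causal effect.
The causal difference is the pooled difference: 0.553 − 0.435 = +0.118.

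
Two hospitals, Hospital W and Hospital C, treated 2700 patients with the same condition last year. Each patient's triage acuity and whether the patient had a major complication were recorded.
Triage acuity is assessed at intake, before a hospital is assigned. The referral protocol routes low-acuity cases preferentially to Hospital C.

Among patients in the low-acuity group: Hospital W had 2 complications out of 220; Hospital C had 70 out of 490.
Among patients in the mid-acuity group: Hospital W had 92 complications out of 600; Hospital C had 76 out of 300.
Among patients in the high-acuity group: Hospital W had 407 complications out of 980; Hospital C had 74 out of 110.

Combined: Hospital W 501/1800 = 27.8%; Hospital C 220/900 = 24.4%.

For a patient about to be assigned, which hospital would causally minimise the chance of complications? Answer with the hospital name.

Nothing the hospital does changes triage acuity; the imbalance is an allocation artefact. With triage acuity also predicting the outcome, the pooled figure is confounded, and the within-stratum comparison is the causal one.
Within each level — low-acuity: 0.9% vs 14.3%; mid-acuity: 15.3% vs 25.3%; high-acuity: 41.5% vs 67.3% — Hospital W is lower every time.

Hospital W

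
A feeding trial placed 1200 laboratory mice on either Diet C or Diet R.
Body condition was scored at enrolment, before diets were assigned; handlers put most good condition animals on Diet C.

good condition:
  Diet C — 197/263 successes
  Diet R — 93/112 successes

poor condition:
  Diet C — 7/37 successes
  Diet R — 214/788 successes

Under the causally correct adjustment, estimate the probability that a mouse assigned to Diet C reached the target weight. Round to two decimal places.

0.36

Within every starting body condition level Diet R has the higher rate, yet pooled Diet C does — Simpson's reversal.
Since starting body condition is a pre-existing factor (not a product of the diet) and it affects the outcome on its own, it is a confounder. The stratified rates, not the pooled rate, identify the causal effect.
Standardising Diet C to the population starting body condition mix: 0.312·197/263 + 0.688·7/37 = 0.364.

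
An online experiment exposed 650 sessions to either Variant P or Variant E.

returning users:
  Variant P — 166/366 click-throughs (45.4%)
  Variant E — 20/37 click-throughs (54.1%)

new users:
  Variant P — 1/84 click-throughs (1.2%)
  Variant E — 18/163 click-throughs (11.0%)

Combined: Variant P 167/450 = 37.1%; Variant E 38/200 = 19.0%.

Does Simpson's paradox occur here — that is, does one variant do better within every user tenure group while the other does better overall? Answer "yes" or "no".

yes

Within each user tenure level (returning users 45.4% vs 54.1%; new users 1.2% vs 11.0%), Variant E has the higher rate every time. Pooled: 37.1% vs 19.0% — Variant P has the higher rate overall. The two comparisons disagree.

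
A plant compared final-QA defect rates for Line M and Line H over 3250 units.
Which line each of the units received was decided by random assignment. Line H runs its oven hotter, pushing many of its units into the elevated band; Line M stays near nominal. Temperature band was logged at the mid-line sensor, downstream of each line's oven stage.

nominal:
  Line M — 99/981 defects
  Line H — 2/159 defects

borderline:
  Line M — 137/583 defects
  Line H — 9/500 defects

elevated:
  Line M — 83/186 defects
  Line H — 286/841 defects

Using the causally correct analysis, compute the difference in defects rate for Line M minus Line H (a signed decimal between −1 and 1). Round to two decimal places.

-0.02

Within every in-process temperature band level Line H has the lower rate, yet pooled Line M does — Simpson's reversal.
In-process temperature band lies on the pathway line → in-process temperature band → outcome, so adjusting for it blocks the indirect effect. For the total causal effect of line, use the unadjusted pooled rates.
The causal difference is the pooled difference: 0.182 − 0.198 = -0.016.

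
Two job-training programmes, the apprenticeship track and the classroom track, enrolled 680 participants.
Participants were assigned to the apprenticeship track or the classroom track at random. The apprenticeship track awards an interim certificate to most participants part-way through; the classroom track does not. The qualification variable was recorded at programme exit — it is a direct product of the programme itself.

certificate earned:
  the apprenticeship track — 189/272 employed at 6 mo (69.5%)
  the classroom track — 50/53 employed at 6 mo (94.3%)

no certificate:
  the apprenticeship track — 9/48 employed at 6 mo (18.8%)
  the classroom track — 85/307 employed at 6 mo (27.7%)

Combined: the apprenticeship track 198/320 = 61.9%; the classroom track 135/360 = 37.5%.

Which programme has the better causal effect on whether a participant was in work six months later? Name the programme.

Qualification attained during the programme here is a post-treatment variable shaped by the programme; conditioning on it would introduce bias rather than remove it. The overall comparison is the causal one.
Pooled: the apprenticeship track 61.9% vs the classroom track 37.5%; the apprenticeship track is higher overall.

the apprenticeship track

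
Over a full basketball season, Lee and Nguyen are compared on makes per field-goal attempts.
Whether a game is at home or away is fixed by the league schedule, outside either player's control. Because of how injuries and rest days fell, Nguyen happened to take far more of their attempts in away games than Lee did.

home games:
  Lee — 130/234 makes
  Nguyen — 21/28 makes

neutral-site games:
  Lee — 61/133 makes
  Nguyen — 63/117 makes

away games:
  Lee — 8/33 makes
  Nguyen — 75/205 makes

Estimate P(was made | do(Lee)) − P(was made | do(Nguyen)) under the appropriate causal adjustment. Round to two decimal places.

-0.13

Here game venue is a common cause — it drives both which player a case falls under and the outcome. The crude comparison mixes populations; the stratum-specific rates are the causally relevant ones.
Adjusting over the population distribution of game venue: 0.349·(0.556−0.750) + 0.333·(0.459−0.538) + 0.317·(0.242−0.366) = -0.134.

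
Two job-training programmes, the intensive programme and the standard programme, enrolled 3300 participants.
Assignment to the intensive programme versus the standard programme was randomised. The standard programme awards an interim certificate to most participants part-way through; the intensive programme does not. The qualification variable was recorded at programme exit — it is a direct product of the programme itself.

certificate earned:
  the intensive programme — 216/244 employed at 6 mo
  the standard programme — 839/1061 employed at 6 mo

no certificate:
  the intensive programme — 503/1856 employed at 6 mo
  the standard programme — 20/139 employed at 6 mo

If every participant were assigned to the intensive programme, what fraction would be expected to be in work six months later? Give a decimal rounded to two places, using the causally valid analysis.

0.34

the intensive programme is higher inside every qualification attained during the programme stratum but the standard programme is higher in aggregate. Whether to stratify depends on how qualification attained during the programme relates to the programme.
Qualification attained during the programme is downstream of the programme. One should not condition on a consequence of treatment, so the overall rates are the right comparison.
So P(outcome | do(the intensive programme)) is just the pooled rate for the intensive programme: 719/2100 = 0.342.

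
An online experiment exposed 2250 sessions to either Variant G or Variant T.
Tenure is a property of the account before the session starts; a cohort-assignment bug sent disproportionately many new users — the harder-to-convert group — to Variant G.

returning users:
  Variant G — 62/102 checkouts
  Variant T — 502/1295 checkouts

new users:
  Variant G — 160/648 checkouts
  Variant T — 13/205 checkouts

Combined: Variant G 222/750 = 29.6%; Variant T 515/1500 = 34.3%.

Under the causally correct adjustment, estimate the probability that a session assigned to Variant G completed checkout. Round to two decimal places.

Within every user tenure level Variant G has the higher rate, yet pooled Variant T does — Simpson's reversal.
Since user tenure is a pre-existing factor (not a product of the variant) and it affects the outcome on its own, it is a confounder. The stratified rates, not the pooled rate, identify the causal effect.
Standardising Variant G to the population user tenure mix: 0.621·62/102 + 0.379·160/648 = 0.471.

0.47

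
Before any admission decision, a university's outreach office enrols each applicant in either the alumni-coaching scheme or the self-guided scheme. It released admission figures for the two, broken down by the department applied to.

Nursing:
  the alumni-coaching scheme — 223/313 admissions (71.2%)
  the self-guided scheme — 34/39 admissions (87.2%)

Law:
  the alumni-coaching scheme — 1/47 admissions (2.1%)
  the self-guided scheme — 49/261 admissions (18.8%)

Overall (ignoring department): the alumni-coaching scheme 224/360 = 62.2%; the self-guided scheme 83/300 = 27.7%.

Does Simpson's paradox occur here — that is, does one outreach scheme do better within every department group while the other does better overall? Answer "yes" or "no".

yes

Within each department level (Nursing 71.2% vs 87.2%; Law 2.1% vs 18.8%), the self-guided scheme has the higher rate every time. Pooled: 62.2% vs 27.7% — the alumni-coaching scheme has the higher rate overall. The two comparisons disagree.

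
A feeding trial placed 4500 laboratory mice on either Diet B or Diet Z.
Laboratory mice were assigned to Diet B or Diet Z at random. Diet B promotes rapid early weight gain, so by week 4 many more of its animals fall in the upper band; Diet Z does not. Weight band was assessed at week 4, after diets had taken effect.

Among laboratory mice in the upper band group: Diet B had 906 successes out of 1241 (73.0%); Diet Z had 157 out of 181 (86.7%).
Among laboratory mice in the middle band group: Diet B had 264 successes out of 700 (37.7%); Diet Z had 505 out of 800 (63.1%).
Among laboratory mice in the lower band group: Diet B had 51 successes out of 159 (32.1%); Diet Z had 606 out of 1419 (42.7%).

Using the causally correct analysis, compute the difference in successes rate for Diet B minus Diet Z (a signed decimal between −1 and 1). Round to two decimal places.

Week-4 weight band is recorded after the diet and is itself shifted by it — it sits on the causal path from diet to outcome. Conditioning on a mediator would strip out part of the effect we want; the pooled comparison gives the total causal effect.
The causal difference is the pooled difference: 0.581 − 0.528 = +0.053.

+0.05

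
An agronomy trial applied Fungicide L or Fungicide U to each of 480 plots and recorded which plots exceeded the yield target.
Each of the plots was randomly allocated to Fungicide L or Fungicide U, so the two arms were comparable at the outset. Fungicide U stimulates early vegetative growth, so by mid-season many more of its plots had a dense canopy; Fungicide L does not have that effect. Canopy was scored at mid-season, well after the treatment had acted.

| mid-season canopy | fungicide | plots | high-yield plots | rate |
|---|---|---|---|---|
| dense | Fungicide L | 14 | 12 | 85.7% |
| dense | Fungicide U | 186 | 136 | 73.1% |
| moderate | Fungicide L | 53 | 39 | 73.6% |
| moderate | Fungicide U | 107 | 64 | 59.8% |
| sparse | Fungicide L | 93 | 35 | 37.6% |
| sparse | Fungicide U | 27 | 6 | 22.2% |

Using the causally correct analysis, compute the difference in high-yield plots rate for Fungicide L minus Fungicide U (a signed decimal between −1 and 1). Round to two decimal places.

The mid-season canopy-specific comparison favours Fungicide L throughout, but the pooled figures favour Fungicide U. The question is whether to condition on mid-season canopy.
Mid-season canopy lies on the pathway fungicide → mid-season canopy → outcome, so adjusting for it blocks the indirect effect. For the total causal effect of fungicide, use the unadjusted pooled rates.
The causal difference is the pooled difference: 0.537 − 0.644 = -0.106.

-0.11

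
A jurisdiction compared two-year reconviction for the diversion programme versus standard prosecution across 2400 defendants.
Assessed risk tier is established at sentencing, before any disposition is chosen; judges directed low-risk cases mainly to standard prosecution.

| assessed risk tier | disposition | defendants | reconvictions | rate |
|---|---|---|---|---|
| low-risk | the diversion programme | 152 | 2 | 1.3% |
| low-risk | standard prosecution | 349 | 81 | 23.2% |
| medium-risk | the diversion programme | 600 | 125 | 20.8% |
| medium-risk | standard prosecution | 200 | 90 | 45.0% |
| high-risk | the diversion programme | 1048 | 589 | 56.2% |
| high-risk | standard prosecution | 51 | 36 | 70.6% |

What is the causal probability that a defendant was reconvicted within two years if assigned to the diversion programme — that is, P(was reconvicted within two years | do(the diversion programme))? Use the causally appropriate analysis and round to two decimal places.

0.33

Assessed risk tier is set before the disposition has any effect — it is not caused by the disposition — and it independently drives the outcome. That makes it a confounder, so the causal comparison is within assessed risk tier levels.
Standardising the diversion programme to the population assessed risk tier mix: 0.209·2/152 + 0.333·125/600 + 0.458·589/1048 = 0.330.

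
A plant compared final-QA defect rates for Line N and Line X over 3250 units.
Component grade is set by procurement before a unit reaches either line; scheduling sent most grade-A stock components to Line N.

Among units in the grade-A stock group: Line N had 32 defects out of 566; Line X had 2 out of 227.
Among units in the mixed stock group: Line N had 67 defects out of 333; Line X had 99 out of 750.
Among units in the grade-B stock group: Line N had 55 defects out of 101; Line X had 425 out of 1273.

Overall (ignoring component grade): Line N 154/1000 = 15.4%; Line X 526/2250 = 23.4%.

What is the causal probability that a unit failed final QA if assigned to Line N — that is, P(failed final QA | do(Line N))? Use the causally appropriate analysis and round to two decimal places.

0.31

Since component grade is a pre-existing factor (not a product of the line) and it affects the outcome on its own, it is a confounder. The stratified rates, not the pooled rate, identify the causal effect.
Standardising Line N to the population component grade mix: 0.244·32/566 + 0.333·67/333 + 0.423·55/101 = 0.311.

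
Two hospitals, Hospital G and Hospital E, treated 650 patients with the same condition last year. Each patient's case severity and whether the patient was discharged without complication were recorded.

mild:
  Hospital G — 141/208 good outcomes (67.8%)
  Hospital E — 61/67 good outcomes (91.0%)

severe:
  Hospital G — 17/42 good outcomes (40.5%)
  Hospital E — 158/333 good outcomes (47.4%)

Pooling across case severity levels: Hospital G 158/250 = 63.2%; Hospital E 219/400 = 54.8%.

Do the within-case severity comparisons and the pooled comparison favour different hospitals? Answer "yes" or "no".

yes

Within each case severity level (mild 67.8% vs 91.0%; severe 40.5% vs 47.4%), Hospital E has the higher rate every time. Pooled: 63.2% vs 54.8% — Hospital G has the higher rate overall. The two comparisons disagree.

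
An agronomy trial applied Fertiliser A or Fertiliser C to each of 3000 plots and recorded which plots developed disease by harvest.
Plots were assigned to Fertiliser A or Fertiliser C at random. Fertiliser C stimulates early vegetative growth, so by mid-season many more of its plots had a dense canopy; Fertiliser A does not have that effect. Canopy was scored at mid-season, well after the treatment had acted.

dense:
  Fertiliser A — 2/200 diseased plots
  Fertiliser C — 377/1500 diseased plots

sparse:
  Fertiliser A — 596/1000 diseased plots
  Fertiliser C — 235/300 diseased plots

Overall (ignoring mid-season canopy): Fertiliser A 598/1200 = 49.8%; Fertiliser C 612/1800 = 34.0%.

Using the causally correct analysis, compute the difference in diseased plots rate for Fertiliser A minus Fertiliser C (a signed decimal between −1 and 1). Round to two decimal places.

+0.16

Stratifying would compare fertilisers among plots the fertilisers themselves sorted into mid-season canopy groups — a form of selection on an intermediate. The unconditioned pooled rates give the total causal effect.
The causal difference is the pooled difference: 0.498 − 0.340 = +0.158.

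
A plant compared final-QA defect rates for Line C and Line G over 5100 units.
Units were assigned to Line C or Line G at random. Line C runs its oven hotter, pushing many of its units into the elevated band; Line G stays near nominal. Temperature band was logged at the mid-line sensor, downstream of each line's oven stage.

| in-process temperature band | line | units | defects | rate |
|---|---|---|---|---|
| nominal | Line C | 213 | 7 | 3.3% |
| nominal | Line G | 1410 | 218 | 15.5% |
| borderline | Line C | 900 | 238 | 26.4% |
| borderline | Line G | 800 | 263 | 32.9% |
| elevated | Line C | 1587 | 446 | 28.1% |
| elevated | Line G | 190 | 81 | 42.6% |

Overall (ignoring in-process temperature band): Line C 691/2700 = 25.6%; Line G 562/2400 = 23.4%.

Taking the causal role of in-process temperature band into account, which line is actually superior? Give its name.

Line G

In-process temperature band here is a post-treatment variable shaped by the line; conditioning on it would introduce bias rather than remove it. The overall comparison is the causal one.
Pooled: Line C 25.6% vs Line G 23.4%; Line G is lower overall.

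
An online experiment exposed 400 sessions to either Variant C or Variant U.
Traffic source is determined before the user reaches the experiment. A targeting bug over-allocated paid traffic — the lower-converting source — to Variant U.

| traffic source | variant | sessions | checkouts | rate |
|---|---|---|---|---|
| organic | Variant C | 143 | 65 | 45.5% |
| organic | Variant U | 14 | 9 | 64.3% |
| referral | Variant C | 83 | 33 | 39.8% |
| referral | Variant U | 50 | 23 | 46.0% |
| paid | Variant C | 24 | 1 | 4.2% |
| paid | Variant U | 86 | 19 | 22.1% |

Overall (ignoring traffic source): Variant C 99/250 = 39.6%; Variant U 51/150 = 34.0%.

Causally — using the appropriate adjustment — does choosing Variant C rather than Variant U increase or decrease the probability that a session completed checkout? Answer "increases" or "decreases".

Within every traffic source level Variant U has the higher rate, yet pooled Variant C does — Simpson's reversal.
Here traffic source is a common cause — it drives both which variant a case falls under and the outcome. The crude comparison mixes populations; the stratum-specific rates are the causally relevant ones.
Within each level — organic: 45.5% vs 64.3%; referral: 39.8% vs 46.0%; paid: 4.2% vs 22.1% — Variant U is higher every time.

decreases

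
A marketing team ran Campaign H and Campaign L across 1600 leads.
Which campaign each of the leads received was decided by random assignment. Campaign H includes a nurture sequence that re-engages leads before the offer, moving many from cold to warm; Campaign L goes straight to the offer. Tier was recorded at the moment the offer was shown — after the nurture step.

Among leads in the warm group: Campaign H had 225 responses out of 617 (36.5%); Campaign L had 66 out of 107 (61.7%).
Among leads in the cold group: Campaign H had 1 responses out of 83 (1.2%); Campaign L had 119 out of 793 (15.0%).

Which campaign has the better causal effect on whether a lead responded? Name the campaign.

Campaign H

Campaign L is higher inside every engagement tier stratum but Campaign H is higher in aggregate. Whether to stratify depends on how engagement tier relates to the campaign.
Engagement tier here is a post-treatment variable shaped by the campaign; conditioning on it would introduce bias rather than remove it. The overall comparison is the causal one.
Pooled: Campaign H 32.3% vs Campaign L 20.6%; Campaign H is higher overall.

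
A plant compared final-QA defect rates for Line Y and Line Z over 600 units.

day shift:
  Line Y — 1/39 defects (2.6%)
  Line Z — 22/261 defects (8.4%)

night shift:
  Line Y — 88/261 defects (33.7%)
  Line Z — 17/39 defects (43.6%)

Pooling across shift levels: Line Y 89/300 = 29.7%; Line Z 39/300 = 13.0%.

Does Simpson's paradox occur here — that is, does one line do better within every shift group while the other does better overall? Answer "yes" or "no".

yes

Within each shift level (day shift 2.6% vs 8.4%; night shift 33.7% vs 43.6%), Line Y has the lower rate every time. Pooled: 29.7% vs 13.0% — Line Z has the lower rate overall. The two comparisons disagree.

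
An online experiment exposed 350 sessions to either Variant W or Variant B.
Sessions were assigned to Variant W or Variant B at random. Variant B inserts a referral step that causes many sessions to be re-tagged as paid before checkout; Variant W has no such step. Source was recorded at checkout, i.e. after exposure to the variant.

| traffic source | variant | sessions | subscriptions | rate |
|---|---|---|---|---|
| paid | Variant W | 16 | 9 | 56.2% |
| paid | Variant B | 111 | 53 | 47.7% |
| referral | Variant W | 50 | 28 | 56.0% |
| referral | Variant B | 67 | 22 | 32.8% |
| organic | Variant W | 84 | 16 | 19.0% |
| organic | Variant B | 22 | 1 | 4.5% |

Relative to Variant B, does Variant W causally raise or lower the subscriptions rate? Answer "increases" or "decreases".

The traffic source-specific comparison favours Variant W throughout, but the pooled figures favour Variant B. The question is whether to condition on traffic source.
Traffic source here is a post-treatment variable shaped by the variant; conditioning on it would introduce bias rather than remove it. The overall comparison is the causal one.
Pooled: Variant W 35.3% vs Variant B 38.0%; Variant B is higher overall.

decreases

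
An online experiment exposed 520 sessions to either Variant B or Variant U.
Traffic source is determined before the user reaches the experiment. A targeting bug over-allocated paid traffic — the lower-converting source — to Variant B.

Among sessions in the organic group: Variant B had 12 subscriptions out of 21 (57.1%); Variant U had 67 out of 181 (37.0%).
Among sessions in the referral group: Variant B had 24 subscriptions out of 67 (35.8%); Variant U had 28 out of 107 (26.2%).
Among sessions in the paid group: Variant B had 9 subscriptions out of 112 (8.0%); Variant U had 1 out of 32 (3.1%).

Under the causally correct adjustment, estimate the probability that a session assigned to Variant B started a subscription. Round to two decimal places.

Variant B is higher inside every traffic source stratum but Variant U is higher in aggregate. Whether to stratify depends on how traffic source relates to the variant.
Since traffic source is a pre-existing factor (not a product of the variant) and it affects the outcome on its own, it is a confounder. The stratified rates, not the pooled rate, identify the causal effect.
Standardising Variant B to the population traffic source mix: 0.388·12/21 + 0.335·24/67 + 0.277·9/112 = 0.364.

0.36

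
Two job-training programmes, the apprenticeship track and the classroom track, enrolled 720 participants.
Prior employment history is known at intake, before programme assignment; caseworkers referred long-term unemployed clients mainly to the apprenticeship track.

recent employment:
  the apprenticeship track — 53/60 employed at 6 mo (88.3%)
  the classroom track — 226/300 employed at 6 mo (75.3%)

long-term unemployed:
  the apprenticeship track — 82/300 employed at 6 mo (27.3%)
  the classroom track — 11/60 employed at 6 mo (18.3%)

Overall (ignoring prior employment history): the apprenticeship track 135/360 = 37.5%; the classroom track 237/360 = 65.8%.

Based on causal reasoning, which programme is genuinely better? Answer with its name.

the apprenticeship track

Prior employment history satisfies the back-door criterion: it is not a descendant of the programme, and it blocks the spurious path from programme to outcome. Adjusting for it (i.e., using the within-prior employment history rates) gives the causal effect.
Within each level — recent employment: 88.3% vs 75.3%; long-term unemployed: 27.3% vs 18.3% — the apprenticeship track is higher every time.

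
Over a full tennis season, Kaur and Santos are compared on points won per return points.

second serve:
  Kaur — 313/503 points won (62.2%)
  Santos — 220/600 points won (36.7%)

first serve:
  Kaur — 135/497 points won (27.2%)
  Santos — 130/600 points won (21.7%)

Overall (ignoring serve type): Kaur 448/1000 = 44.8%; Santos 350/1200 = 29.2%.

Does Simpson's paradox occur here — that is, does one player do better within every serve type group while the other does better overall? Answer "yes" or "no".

no

Within each serve type level (second serve 62.2% vs 36.7%; first serve 27.2% vs 21.7%), Kaur has the higher rate every time. Pooled: 44.8% vs 29.2% — Kaur has the higher rate overall. They agree.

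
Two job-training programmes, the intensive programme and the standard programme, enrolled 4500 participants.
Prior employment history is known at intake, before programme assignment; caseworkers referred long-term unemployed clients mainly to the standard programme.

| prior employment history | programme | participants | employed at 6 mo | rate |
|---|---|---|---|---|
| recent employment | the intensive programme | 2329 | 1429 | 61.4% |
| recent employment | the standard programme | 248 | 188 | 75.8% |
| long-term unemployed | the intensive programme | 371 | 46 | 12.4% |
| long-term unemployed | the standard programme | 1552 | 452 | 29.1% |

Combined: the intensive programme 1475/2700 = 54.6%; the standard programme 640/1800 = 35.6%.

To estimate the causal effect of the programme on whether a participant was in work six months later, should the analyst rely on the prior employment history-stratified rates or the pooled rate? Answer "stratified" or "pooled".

Prior employment history differs across programmes for reasons unrelated to any effect of the programme itself, and it separately predicts the outcome — a classic confounder. We must compare within prior employment history levels.
Within each level — recent employment: 61.4% vs 75.8%; long-term unemployed: 12.4% vs 29.1% — the standard programme is higher every time.

stratified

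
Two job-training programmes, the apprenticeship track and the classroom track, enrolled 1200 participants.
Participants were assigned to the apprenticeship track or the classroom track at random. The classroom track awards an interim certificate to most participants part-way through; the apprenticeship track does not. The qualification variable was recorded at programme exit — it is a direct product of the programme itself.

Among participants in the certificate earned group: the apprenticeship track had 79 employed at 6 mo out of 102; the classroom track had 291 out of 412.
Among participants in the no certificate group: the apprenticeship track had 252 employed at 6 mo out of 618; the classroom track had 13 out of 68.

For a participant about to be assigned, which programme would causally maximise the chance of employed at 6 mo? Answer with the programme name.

The distribution of qualification attained during the programme is itself part of what the programme does — it is an intermediate outcome. Holding it fixed would remove that part of the effect; the total effect is the pooled difference.
Pooled: the apprenticeship track 46.0% vs the classroom track 63.3%; the classroom track is higher overall.

the classroom track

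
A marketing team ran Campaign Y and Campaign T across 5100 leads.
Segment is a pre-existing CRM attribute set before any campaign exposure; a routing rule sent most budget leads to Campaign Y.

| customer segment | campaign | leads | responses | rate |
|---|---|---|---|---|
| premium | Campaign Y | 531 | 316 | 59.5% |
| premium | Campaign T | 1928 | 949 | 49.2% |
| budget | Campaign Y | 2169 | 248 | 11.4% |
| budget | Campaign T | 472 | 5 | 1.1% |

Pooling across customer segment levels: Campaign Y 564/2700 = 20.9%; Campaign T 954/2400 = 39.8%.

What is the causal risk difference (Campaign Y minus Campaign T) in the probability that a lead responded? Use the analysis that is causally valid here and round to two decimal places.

+0.10

The stratified and pooled comparisons disagree (Campaign Y wins within each customer segment; Campaign T wins overall), so the answer turns on the causal role of customer segment.
Customer segment is set before the campaign has any effect — it is not caused by the campaign — and it independently drives the outcome. That makes it a confounder, so the causal comparison is within customer segment levels.
Adjusting over the population distribution of customer segment: 0.482·(0.595−0.492) + 0.518·(0.114−0.011) = +0.103.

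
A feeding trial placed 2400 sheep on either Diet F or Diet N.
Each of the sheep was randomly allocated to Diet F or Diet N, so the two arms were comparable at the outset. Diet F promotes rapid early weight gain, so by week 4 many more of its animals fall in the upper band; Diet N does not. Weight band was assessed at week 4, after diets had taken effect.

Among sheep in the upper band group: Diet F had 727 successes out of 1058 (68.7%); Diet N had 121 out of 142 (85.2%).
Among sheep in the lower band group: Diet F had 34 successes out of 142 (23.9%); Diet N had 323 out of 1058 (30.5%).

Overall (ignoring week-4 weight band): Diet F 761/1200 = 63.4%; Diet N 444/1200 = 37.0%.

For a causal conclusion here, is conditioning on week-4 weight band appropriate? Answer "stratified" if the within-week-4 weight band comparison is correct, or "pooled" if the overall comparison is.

pooled

Stratifying would compare diets among sheep the diets themselves sorted into week-4 weight band groups — a form of selection on an intermediate. The unconditioned pooled rates give the total causal effect.
Pooled: Diet F 63.4% vs Diet N 37.0%; Diet F is higher overall.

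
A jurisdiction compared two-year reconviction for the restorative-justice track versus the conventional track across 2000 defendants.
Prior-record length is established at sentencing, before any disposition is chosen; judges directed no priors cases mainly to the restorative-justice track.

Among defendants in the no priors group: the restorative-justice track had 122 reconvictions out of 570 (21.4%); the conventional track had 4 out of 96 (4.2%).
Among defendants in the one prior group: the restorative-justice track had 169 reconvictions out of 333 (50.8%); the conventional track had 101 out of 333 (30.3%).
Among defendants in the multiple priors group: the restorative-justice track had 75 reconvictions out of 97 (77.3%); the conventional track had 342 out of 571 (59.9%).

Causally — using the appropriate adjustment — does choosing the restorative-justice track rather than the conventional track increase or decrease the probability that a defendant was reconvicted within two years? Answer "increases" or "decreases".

Here prior-record length is a common cause — it drives both which disposition a case falls under and the outcome. The crude comparison mixes populations; the stratum-specific rates are the causally relevant ones.
Within each level — no priors: 21.4% vs 4.2%; one prior: 50.8% vs 30.3%; multiple priors: 77.3% vs 59.9% — the conventional track is lower every time.

increases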